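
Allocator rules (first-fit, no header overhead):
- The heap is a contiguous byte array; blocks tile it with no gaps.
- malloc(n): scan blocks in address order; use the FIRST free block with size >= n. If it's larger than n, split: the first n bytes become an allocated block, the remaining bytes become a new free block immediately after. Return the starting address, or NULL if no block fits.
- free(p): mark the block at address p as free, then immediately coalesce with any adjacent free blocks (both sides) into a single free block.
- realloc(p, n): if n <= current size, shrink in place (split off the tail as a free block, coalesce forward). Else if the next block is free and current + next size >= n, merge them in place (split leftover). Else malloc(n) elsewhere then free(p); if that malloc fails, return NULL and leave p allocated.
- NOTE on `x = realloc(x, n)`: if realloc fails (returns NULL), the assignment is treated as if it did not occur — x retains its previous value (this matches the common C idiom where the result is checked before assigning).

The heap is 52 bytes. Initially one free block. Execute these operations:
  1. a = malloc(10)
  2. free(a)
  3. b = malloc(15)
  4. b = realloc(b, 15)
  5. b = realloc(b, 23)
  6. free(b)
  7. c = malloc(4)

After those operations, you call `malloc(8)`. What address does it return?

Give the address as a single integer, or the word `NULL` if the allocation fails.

Op 1: a = malloc(10) -> a = 0; heap: [0-9 ALLOC][10-51 FREE]
Op 2: free(a) -> (freed a); heap: [0-51 FREE]
Op 3: b = malloc(15) -> b = 0; heap: [0-14 ALLOC][15-51 FREE]
Op 4: b = realloc(b, 15) -> b = 0; heap: [0-14 ALLOC][15-51 FREE]
Op 5: b = realloc(b, 23) -> b = 0; heap: [0-22 ALLOC][23-51 FREE]
Op 6: free(b) -> (freed b); heap: [0-51 FREE]
Op 7: c = malloc(4) -> c = 0; heap: [0-3 ALLOC][4-51 FREE]
malloc(8): first-fit scan over [0-3 ALLOC][4-51 FREE] -> 4

Answer: 4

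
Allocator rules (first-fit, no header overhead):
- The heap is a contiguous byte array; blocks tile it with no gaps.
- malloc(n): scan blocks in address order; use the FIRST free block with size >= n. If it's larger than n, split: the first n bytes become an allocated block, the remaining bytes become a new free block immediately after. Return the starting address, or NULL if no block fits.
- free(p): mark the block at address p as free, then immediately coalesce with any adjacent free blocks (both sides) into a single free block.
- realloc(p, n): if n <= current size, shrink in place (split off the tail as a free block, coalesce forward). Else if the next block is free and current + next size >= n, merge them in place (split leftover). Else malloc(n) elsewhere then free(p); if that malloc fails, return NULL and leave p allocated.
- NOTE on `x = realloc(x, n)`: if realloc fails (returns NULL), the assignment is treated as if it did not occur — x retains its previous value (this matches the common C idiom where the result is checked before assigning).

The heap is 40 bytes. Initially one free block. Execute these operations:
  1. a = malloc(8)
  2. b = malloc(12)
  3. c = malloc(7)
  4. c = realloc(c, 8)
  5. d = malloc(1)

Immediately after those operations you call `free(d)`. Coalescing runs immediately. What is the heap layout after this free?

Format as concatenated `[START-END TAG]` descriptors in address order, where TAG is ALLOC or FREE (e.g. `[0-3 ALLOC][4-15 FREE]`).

Answer: [0-7 ALLOC][8-19 ALLOC][20-27 ALLOC][28-39 FREE]

Derivation:
Op 1: a = malloc(8) -> a = 0; heap: [0-7 ALLOC][8-39 FREE]
Op 2: b = malloc(12) -> b = 8; heap: [0-7 ALLOC][8-19 ALLOC][20-39 FREE]
Op 3: c = malloc(7) -> c = 20; heap: [0-7 ALLOC][8-19 ALLOC][20-26 ALLOC][27-39 FREE]
Op 4: c = realloc(c, 8) -> c = 20; heap: [0-7 ALLOC][8-19 ALLOC][20-27 ALLOC][28-39 FREE]
Op 5: d = malloc(1) -> d = 28; heap: [0-7 ALLOC][8-19 ALLOC][20-27 ALLOC][28-28 ALLOC][29-39 FREE]
free(d): d = 28 -> block [28-28 ALLOC]; mark free, coalesce with adjacent free neighbors -> [0-7 ALLOC][8-19 ALLOC][20-27 ALLOC][28-39 FREE]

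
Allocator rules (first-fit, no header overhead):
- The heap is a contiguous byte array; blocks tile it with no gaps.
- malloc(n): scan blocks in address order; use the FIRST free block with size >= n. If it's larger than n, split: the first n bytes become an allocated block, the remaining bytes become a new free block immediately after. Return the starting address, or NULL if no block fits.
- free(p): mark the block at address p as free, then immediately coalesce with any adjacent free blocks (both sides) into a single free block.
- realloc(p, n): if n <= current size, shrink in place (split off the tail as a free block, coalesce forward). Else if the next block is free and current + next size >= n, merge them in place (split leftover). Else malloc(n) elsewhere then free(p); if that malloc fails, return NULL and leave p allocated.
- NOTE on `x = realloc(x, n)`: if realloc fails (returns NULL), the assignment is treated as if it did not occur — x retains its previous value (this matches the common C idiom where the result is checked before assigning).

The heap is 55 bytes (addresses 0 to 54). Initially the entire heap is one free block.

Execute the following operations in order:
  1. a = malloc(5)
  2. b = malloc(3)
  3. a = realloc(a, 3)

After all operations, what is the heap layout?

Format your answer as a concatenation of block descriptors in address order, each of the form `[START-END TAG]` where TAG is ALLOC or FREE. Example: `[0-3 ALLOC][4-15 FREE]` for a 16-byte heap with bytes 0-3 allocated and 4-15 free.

Answer: [0-2 ALLOC][3-4 FREE][5-7 ALLOC][8-54 FREE]

Derivation:
Op 1: a = malloc(5) -> a = 0; heap: [0-4 ALLOC][5-54 FREE]
Op 2: b = malloc(3) -> b = 5; heap: [0-4 ALLOC][5-7 ALLOC][8-54 FREE]
Op 3: a = realloc(a, 3) -> a = 0; heap: [0-2 ALLOC][3-4 FREE][5-7 ALLOC][8-54 FREE]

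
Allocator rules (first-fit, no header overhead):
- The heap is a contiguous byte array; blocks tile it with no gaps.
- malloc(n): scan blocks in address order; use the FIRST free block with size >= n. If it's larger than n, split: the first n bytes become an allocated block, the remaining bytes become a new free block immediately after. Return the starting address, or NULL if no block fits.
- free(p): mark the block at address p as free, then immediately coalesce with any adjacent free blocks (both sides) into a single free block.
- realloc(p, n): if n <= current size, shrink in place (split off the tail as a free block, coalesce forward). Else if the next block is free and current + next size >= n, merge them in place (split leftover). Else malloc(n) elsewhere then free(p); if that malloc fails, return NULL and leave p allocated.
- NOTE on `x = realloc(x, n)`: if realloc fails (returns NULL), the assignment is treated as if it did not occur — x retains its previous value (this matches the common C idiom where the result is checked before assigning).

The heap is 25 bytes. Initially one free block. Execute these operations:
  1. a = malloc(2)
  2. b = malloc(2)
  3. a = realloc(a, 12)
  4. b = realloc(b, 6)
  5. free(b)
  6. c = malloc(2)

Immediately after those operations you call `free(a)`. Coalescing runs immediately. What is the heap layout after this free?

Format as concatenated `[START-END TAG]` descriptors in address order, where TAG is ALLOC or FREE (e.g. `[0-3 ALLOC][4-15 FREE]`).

Op 1: a = malloc(2) -> a = 0; heap: [0-1 ALLOC][2-24 FREE]
Op 2: b = malloc(2) -> b = 2; heap: [0-1 ALLOC][2-3 ALLOC][4-24 FREE]
Op 3: a = realloc(a, 12) -> a = 4; heap: [0-1 FREE][2-3 ALLOC][4-15 ALLOC][16-24 FREE]
Op 4: b = realloc(b, 6) -> b = 16; heap: [0-3 FREE][4-15 ALLOC][16-21 ALLOC][22-24 FREE]
Op 5: free(b) -> (freed b); heap: [0-3 FREE][4-15 ALLOC][16-24 FREE]
Op 6: c = malloc(2) -> c = 0; heap: [0-1 ALLOC][2-3 FREE][4-15 ALLOC][16-24 FREE]
free(a): a = 4 -> block [4-15 ALLOC]; mark free, coalesce with adjacent free neighbors -> [0-1 ALLOC][2-24 FREE]

Answer: [0-1 ALLOC][2-24 FREE]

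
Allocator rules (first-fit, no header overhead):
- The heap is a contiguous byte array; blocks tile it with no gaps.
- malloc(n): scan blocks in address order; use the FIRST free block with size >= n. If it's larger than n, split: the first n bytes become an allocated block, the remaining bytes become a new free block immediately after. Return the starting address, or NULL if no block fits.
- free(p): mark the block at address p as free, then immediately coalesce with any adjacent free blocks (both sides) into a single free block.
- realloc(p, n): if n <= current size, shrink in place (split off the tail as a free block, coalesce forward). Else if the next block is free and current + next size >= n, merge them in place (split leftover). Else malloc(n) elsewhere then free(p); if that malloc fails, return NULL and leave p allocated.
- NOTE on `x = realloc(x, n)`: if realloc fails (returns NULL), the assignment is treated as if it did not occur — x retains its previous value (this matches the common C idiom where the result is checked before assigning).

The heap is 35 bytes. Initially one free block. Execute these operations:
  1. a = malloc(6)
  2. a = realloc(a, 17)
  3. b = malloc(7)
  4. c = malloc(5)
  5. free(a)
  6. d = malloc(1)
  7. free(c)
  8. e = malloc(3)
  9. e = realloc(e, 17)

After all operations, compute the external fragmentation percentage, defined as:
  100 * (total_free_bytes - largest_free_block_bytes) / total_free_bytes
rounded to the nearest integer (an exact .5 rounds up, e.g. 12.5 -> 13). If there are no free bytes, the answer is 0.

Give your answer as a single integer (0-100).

Op 1: a = malloc(6) -> a = 0; heap: [0-5 ALLOC][6-34 FREE]
Op 2: a = realloc(a, 17) -> a = 0; heap: [0-16 ALLOC][17-34 FREE]
Op 3: b = malloc(7) -> b = 17; heap: [0-16 ALLOC][17-23 ALLOC][24-34 FREE]
Op 4: c = malloc(5) -> c = 24; heap: [0-16 ALLOC][17-23 ALLOC][24-28 ALLOC][29-34 FREE]
Op 5: free(a) -> (freed a); heap: [0-16 FREE][17-23 ALLOC][24-28 ALLOC][29-34 FREE]
Op 6: d = malloc(1) -> d = 0; heap: [0-0 ALLOC][1-16 FREE][17-23 ALLOC][24-28 ALLOC][29-34 FREE]
Op 7: free(c) -> (freed c); heap: [0-0 ALLOC][1-16 FREE][17-23 ALLOC][24-34 FREE]
Op 8: e = malloc(3) -> e = 1; heap: [0-0 ALLOC][1-3 ALLOC][4-16 FREE][17-23 ALLOC][24-34 FREE]
Op 9: e = realloc(e, 17) -> NULL (e unchanged); heap: [0-0 ALLOC][1-3 ALLOC][4-16 FREE][17-23 ALLOC][24-34 FREE]
Free blocks: [13 11] total_free=24 largest=13 -> 100*(24-13)/24 = 1100/24 ≈ 45.833 -> rounds to 46

Answer: 46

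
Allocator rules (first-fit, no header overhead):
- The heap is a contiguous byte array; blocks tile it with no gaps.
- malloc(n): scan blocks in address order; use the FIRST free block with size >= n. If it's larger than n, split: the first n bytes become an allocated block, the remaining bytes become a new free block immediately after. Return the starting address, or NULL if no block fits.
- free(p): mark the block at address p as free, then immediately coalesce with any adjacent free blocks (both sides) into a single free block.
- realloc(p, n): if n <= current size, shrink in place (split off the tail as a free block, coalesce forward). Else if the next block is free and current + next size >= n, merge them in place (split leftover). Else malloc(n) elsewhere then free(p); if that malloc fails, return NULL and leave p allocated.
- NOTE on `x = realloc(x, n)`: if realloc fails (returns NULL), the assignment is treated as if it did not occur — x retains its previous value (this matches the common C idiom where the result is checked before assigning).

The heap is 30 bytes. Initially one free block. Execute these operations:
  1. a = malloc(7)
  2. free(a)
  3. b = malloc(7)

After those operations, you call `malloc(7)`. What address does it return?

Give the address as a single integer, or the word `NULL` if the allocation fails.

Op 1: a = malloc(7) -> a = 0; heap: [0-6 ALLOC][7-29 FREE]
Op 2: free(a) -> (freed a); heap: [0-29 FREE]
Op 3: b = malloc(7) -> b = 0; heap: [0-6 ALLOC][7-29 FREE]
malloc(7): first-fit scan over [0-6 ALLOC][7-29 FREE] -> 7

Answer: 7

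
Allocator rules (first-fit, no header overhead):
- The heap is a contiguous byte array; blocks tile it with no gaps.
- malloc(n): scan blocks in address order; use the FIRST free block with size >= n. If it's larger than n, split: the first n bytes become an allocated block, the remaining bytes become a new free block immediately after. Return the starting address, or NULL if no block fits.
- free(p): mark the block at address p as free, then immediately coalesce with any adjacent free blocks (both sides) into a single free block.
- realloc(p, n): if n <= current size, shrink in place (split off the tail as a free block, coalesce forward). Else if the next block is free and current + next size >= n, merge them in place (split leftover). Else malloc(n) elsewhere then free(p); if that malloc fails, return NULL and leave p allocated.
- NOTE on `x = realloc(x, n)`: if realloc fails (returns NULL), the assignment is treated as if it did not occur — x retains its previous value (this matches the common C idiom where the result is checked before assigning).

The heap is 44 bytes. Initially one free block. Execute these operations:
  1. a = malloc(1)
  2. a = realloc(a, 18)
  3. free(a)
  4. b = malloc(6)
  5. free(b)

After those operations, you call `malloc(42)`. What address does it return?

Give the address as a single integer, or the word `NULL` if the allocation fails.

Op 1: a = malloc(1) -> a = 0; heap: [0-0 ALLOC][1-43 FREE]
Op 2: a = realloc(a, 18) -> a = 0; heap: [0-17 ALLOC][18-43 FREE]
Op 3: free(a) -> (freed a); heap: [0-43 FREE]
Op 4: b = malloc(6) -> b = 0; heap: [0-5 ALLOC][6-43 FREE]
Op 5: free(b) -> (freed b); heap: [0-43 FREE]
malloc(42): first-fit scan over [0-43 FREE] -> 0

Answer: 0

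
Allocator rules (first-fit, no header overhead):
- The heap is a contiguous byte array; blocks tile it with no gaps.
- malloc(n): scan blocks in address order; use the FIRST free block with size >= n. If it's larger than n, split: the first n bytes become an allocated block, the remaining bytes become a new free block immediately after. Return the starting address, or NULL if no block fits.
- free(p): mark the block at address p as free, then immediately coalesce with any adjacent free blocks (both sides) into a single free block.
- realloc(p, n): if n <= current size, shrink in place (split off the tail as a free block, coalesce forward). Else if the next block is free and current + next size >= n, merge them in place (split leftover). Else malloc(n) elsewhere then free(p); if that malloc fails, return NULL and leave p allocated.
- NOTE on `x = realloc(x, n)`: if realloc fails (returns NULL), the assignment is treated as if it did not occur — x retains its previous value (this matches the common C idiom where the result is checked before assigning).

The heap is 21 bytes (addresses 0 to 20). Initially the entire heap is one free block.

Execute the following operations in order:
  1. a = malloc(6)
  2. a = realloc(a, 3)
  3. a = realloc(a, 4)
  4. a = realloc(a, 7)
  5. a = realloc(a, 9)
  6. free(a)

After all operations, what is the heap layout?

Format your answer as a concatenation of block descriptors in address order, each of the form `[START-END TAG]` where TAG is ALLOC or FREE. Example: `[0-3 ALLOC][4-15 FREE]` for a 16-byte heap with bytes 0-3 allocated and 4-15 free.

Op 1: a = malloc(6) -> a = 0; heap: [0-5 ALLOC][6-20 FREE]
Op 2: a = realloc(a, 3) -> a = 0; heap: [0-2 ALLOC][3-20 FREE]
Op 3: a = realloc(a, 4) -> a = 0; heap: [0-3 ALLOC][4-20 FREE]
Op 4: a = realloc(a, 7) -> a = 0; heap: [0-6 ALLOC][7-20 FREE]
Op 5: a = realloc(a, 9) -> a = 0; heap: [0-8 ALLOC][9-20 FREE]
Op 6: free(a) -> (freed a); heap: [0-20 FREE]

Answer: [0-20 FREE]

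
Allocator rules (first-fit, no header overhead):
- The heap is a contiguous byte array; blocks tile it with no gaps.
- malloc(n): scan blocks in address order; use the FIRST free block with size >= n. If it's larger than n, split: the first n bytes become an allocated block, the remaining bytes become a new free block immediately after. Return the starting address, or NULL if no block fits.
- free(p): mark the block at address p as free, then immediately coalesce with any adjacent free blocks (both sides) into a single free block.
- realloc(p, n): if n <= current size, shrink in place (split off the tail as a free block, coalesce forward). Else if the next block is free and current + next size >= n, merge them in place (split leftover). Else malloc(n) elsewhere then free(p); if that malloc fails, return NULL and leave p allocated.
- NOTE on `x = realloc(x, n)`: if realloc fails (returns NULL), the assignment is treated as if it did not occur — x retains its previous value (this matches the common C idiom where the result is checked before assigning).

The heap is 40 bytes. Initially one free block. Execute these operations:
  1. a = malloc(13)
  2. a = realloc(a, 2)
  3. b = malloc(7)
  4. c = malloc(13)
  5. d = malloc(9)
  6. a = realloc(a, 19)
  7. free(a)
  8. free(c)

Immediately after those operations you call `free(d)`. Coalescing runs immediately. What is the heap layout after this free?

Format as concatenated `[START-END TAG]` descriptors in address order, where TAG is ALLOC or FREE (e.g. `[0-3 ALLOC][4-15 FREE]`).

Op 1: a = malloc(13) -> a = 0; heap: [0-12 ALLOC][13-39 FREE]
Op 2: a = realloc(a, 2) -> a = 0; heap: [0-1 ALLOC][2-39 FREE]
Op 3: b = malloc(7) -> b = 2; heap: [0-1 ALLOC][2-8 ALLOC][9-39 FREE]
Op 4: c = malloc(13) -> c = 9; heap: [0-1 ALLOC][2-8 ALLOC][9-21 ALLOC][22-39 FREE]
Op 5: d = malloc(9) -> d = 22; heap: [0-1 ALLOC][2-8 ALLOC][9-21 ALLOC][22-30 ALLOC][31-39 FREE]
Op 6: a = realloc(a, 19) -> NULL (a unchanged); heap: [0-1 ALLOC][2-8 ALLOC][9-21 ALLOC][22-30 ALLOC][31-39 FREE]
Op 7: free(a) -> (freed a); heap: [0-1 FREE][2-8 ALLOC][9-21 ALLOC][22-30 ALLOC][31-39 FREE]
Op 8: free(c) -> (freed c); heap: [0-1 FREE][2-8 ALLOC][9-21 FREE][22-30 ALLOC][31-39 FREE]
free(d): d = 22 -> block [22-30 ALLOC]; mark free, coalesce with adjacent free neighbors -> [0-1 FREE][2-8 ALLOC][9-39 FREE]

Answer: [0-1 FREE][2-8 ALLOC][9-39 FREE]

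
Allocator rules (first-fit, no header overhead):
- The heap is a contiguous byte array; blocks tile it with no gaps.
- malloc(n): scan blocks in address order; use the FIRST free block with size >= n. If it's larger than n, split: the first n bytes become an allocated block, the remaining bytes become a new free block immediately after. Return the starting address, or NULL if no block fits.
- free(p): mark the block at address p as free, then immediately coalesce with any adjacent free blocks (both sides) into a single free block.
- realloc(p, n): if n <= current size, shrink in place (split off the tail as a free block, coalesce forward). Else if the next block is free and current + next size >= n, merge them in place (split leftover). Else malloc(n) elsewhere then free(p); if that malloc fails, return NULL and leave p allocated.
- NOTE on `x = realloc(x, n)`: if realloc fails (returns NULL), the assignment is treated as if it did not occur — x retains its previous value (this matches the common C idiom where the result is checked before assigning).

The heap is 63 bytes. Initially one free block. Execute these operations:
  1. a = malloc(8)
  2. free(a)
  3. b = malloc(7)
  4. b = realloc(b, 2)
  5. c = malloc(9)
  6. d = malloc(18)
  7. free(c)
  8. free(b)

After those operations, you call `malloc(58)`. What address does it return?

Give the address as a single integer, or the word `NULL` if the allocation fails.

Op 1: a = malloc(8) -> a = 0; heap: [0-7 ALLOC][8-62 FREE]
Op 2: free(a) -> (freed a); heap: [0-62 FREE]
Op 3: b = malloc(7) -> b = 0; heap: [0-6 ALLOC][7-62 FREE]
Op 4: b = realloc(b, 2) -> b = 0; heap: [0-1 ALLOC][2-62 FREE]
Op 5: c = malloc(9) -> c = 2; heap: [0-1 ALLOC][2-10 ALLOC][11-62 FREE]
Op 6: d = malloc(18) -> d = 11; heap: [0-1 ALLOC][2-10 ALLOC][11-28 ALLOC][29-62 FREE]
Op 7: free(c) -> (freed c); heap: [0-1 ALLOC][2-10 FREE][11-28 ALLOC][29-62 FREE]
Op 8: free(b) -> (freed b); heap: [0-10 FREE][11-28 ALLOC][29-62 FREE]
malloc(58): first-fit scan over [0-10 FREE][11-28 ALLOC][29-62 FREE] -> NULL

Answer: NULL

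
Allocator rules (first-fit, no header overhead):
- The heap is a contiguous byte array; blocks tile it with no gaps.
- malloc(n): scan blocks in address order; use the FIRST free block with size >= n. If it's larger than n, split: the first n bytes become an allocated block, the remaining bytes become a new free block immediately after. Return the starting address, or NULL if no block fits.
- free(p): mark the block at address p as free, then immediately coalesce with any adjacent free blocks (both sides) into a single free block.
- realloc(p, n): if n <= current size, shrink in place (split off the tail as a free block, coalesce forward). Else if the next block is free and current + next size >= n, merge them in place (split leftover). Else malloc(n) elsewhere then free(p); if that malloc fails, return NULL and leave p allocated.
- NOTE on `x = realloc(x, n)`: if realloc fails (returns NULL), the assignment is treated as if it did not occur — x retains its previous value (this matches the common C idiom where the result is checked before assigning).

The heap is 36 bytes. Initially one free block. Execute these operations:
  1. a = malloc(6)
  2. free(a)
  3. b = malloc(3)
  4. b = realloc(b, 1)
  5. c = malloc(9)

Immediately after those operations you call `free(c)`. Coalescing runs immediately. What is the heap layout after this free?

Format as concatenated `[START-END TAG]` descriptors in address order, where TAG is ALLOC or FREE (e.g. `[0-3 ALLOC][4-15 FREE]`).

Answer: [0-0 ALLOC][1-35 FREE]

Derivation:
Op 1: a = malloc(6) -> a = 0; heap: [0-5 ALLOC][6-35 FREE]
Op 2: free(a) -> (freed a); heap: [0-35 FREE]
Op 3: b = malloc(3) -> b = 0; heap: [0-2 ALLOC][3-35 FREE]
Op 4: b = realloc(b, 1) -> b = 0; heap: [0-0 ALLOC][1-35 FREE]
Op 5: c = malloc(9) -> c = 1; heap: [0-0 ALLOC][1-9 ALLOC][10-35 FREE]
free(c): c = 1 -> block [1-9 ALLOC]; mark free, coalesce with adjacent free neighbors -> [0-0 ALLOC][1-35 FREE]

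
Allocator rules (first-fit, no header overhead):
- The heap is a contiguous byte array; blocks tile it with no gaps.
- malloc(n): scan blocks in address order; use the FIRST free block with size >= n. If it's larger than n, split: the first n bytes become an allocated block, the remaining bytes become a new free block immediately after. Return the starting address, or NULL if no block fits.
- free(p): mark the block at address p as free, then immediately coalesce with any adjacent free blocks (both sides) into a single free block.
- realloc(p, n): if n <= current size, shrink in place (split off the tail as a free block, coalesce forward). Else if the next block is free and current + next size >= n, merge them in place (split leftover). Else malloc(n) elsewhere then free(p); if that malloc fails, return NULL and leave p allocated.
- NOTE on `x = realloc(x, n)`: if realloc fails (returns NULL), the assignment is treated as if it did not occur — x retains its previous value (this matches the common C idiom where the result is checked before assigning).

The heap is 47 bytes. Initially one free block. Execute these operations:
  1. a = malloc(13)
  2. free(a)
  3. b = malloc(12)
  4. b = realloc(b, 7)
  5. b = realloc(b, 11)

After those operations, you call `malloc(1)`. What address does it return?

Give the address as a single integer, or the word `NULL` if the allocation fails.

Answer: 11

Derivation:
Op 1: a = malloc(13) -> a = 0; heap: [0-12 ALLOC][13-46 FREE]
Op 2: free(a) -> (freed a); heap: [0-46 FREE]
Op 3: b = malloc(12) -> b = 0; heap: [0-11 ALLOC][12-46 FREE]
Op 4: b = realloc(b, 7) -> b = 0; heap: [0-6 ALLOC][7-46 FREE]
Op 5: b = realloc(b, 11) -> b = 0; heap: [0-10 ALLOC][11-46 FREE]
malloc(1): first-fit scan over [0-10 ALLOC][11-46 FREE] -> 11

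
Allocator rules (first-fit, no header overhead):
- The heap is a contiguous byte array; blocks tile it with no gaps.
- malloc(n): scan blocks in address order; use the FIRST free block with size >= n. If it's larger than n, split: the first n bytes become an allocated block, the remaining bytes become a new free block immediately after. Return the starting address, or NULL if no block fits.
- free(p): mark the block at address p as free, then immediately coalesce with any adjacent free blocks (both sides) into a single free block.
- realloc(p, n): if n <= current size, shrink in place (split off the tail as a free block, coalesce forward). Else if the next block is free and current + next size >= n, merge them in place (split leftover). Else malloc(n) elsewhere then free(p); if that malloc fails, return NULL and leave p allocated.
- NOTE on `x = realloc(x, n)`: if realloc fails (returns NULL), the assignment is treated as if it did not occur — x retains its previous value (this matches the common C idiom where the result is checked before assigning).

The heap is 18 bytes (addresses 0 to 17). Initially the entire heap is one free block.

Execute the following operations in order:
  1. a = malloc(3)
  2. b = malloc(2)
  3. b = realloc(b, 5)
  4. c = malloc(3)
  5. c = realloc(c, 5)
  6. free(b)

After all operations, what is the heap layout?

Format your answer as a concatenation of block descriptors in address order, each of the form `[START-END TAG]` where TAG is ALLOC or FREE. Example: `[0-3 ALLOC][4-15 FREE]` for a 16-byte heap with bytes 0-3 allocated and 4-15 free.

Answer: [0-2 ALLOC][3-7 FREE][8-12 ALLOC][13-17 FREE]

Derivation:
Op 1: a = malloc(3) -> a = 0; heap: [0-2 ALLOC][3-17 FREE]
Op 2: b = malloc(2) -> b = 3; heap: [0-2 ALLOC][3-4 ALLOC][5-17 FREE]
Op 3: b = realloc(b, 5) -> b = 3; heap: [0-2 ALLOC][3-7 ALLOC][8-17 FREE]
Op 4: c = malloc(3) -> c = 8; heap: [0-2 ALLOC][3-7 ALLOC][8-10 ALLOC][11-17 FREE]
Op 5: c = realloc(c, 5) -> c = 8; heap: [0-2 ALLOC][3-7 ALLOC][8-12 ALLOC][13-17 FREE]
Op 6: free(b) -> (freed b); heap: [0-2 ALLOC][3-7 FREE][8-12 ALLOC][13-17 FREE]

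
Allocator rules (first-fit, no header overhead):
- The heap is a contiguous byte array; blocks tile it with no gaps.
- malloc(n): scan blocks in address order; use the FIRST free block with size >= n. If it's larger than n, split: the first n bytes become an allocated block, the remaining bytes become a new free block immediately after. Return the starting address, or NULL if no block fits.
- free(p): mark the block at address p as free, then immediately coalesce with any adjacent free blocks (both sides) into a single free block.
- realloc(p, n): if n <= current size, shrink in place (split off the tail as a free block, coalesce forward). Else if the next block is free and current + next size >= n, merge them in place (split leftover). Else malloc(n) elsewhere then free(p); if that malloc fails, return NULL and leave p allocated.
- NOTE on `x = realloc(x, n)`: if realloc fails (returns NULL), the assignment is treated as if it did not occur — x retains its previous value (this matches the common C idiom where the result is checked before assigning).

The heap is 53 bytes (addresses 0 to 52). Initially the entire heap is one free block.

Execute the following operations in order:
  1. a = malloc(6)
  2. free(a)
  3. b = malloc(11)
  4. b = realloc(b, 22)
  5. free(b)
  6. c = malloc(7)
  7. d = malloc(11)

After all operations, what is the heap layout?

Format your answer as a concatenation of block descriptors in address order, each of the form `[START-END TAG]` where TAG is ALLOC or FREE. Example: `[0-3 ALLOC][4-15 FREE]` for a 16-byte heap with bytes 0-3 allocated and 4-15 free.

Answer: [0-6 ALLOC][7-17 ALLOC][18-52 FREE]

Derivation:
Op 1: a = malloc(6) -> a = 0; heap: [0-5 ALLOC][6-52 FREE]
Op 2: free(a) -> (freed a); heap: [0-52 FREE]
Op 3: b = malloc(11) -> b = 0; heap: [0-10 ALLOC][11-52 FREE]
Op 4: b = realloc(b, 22) -> b = 0; heap: [0-21 ALLOC][22-52 FREE]
Op 5: free(b) -> (freed b); heap: [0-52 FREE]
Op 6: c = malloc(7) -> c = 0; heap: [0-6 ALLOC][7-52 FREE]
Op 7: d = malloc(11) -> d = 7; heap: [0-6 ALLOC][7-17 ALLOC][18-52 FREE]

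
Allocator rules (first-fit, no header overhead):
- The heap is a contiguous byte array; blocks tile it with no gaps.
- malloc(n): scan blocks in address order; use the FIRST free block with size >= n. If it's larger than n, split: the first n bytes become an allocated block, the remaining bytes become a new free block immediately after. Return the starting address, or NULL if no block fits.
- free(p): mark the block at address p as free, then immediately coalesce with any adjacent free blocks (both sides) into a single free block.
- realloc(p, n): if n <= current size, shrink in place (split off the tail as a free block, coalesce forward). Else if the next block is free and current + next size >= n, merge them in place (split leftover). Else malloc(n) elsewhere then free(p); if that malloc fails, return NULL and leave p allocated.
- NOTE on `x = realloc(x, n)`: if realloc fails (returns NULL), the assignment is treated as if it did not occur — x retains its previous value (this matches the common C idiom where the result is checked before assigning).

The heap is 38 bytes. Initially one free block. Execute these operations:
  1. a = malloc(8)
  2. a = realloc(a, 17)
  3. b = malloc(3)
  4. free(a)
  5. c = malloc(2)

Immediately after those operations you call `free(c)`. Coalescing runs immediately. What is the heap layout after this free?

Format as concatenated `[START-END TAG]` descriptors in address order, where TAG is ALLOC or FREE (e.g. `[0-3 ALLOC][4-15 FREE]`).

Op 1: a = malloc(8) -> a = 0; heap: [0-7 ALLOC][8-37 FREE]
Op 2: a = realloc(a, 17) -> a = 0; heap: [0-16 ALLOC][17-37 FREE]
Op 3: b = malloc(3) -> b = 17; heap: [0-16 ALLOC][17-19 ALLOC][20-37 FREE]
Op 4: free(a) -> (freed a); heap: [0-16 FREE][17-19 ALLOC][20-37 FREE]
Op 5: c = malloc(2) -> c = 0; heap: [0-1 ALLOC][2-16 FREE][17-19 ALLOC][20-37 FREE]
free(c): c = 0 -> block [0-1 ALLOC]; mark free, coalesce with adjacent free neighbors -> [0-16 FREE][17-19 ALLOC][20-37 FREE]

Answer: [0-16 FREE][17-19 ALLOC][20-37 FREE]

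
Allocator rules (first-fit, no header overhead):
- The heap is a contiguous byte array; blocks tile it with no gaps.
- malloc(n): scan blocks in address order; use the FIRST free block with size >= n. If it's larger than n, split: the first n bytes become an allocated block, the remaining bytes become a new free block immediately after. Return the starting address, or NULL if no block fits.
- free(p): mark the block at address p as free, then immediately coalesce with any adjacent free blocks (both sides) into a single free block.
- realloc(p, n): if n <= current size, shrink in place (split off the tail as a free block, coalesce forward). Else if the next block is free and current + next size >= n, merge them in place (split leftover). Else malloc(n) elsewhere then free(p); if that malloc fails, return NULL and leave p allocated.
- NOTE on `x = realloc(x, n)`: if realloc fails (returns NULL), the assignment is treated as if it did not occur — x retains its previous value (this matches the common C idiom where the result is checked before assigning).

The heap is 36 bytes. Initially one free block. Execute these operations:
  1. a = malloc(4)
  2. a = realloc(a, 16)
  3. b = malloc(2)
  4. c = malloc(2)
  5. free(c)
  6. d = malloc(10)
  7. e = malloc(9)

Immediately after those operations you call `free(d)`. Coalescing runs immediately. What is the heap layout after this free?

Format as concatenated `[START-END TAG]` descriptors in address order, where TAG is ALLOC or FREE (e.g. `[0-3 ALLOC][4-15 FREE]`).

Op 1: a = malloc(4) -> a = 0; heap: [0-3 ALLOC][4-35 FREE]
Op 2: a = realloc(a, 16) -> a = 0; heap: [0-15 ALLOC][16-35 FREE]
Op 3: b = malloc(2) -> b = 16; heap: [0-15 ALLOC][16-17 ALLOC][18-35 FREE]
Op 4: c = malloc(2) -> c = 18; heap: [0-15 ALLOC][16-17 ALLOC][18-19 ALLOC][20-35 FREE]
Op 5: free(c) -> (freed c); heap: [0-15 ALLOC][16-17 ALLOC][18-35 FREE]
Op 6: d = malloc(10) -> d = 18; heap: [0-15 ALLOC][16-17 ALLOC][18-27 ALLOC][28-35 FREE]
Op 7: e = malloc(9) -> e = NULL; heap: [0-15 ALLOC][16-17 ALLOC][18-27 ALLOC][28-35 FREE]
free(d): d = 18 -> block [18-27 ALLOC]; mark free, coalesce with adjacent free neighbors -> [0-15 ALLOC][16-17 ALLOC][18-35 FREE]

Answer: [0-15 ALLOC][16-17 ALLOC][18-35 FREE]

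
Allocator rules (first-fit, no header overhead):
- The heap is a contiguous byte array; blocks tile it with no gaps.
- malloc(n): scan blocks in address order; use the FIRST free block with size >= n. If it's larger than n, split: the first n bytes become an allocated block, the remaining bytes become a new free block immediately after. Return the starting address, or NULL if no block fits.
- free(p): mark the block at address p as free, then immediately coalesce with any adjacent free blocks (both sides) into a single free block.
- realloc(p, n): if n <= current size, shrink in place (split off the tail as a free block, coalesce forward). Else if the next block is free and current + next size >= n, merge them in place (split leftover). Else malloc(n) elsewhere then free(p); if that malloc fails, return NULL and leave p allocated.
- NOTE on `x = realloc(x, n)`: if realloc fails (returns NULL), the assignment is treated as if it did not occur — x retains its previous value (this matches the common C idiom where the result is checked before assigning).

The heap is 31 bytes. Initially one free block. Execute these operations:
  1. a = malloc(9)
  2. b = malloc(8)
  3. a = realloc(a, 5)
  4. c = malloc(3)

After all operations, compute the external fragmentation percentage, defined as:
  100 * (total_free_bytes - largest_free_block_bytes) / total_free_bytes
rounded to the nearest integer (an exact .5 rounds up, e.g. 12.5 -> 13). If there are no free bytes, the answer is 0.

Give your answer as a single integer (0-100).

Op 1: a = malloc(9) -> a = 0; heap: [0-8 ALLOC][9-30 FREE]
Op 2: b = malloc(8) -> b = 9; heap: [0-8 ALLOC][9-16 ALLOC][17-30 FREE]
Op 3: a = realloc(a, 5) -> a = 0; heap: [0-4 ALLOC][5-8 FREE][9-16 ALLOC][17-30 FREE]
Op 4: c = malloc(3) -> c = 5; heap: [0-4 ALLOC][5-7 ALLOC][8-8 FREE][9-16 ALLOC][17-30 FREE]
Free blocks: [1 14] total_free=15 largest=14 -> 100*(15-14)/15 = 100/15 ≈ 6.667 -> rounds to 7

Answer: 7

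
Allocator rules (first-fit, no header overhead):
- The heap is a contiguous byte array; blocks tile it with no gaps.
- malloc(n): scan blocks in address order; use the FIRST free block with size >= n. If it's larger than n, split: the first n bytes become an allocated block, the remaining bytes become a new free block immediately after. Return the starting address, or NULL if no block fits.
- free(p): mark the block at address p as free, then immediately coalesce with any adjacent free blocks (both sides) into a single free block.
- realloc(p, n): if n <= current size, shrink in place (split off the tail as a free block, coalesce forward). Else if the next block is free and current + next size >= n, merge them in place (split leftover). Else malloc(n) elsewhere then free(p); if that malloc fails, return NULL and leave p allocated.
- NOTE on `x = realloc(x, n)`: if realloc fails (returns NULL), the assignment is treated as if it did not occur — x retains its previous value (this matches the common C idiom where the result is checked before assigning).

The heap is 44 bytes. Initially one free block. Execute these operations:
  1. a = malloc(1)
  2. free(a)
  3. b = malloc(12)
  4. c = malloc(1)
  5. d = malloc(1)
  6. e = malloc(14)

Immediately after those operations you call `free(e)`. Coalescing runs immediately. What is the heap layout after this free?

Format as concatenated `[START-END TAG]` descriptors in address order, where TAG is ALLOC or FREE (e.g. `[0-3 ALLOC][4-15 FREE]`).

Op 1: a = malloc(1) -> a = 0; heap: [0-0 ALLOC][1-43 FREE]
Op 2: free(a) -> (freed a); heap: [0-43 FREE]
Op 3: b = malloc(12) -> b = 0; heap: [0-11 ALLOC][12-43 FREE]
Op 4: c = malloc(1) -> c = 12; heap: [0-11 ALLOC][12-12 ALLOC][13-43 FREE]
Op 5: d = malloc(1) -> d = 13; heap: [0-11 ALLOC][12-12 ALLOC][13-13 ALLOC][14-43 FREE]
Op 6: e = malloc(14) -> e = 14; heap: [0-11 ALLOC][12-12 ALLOC][13-13 ALLOC][14-27 ALLOC][28-43 FREE]
free(e): e = 14 -> block [14-27 ALLOC]; mark free, coalesce with adjacent free neighbors -> [0-11 ALLOC][12-12 ALLOC][13-13 ALLOC][14-43 FREE]

Answer: [0-11 ALLOC][12-12 ALLOC][13-13 ALLOC][14-43 FREE]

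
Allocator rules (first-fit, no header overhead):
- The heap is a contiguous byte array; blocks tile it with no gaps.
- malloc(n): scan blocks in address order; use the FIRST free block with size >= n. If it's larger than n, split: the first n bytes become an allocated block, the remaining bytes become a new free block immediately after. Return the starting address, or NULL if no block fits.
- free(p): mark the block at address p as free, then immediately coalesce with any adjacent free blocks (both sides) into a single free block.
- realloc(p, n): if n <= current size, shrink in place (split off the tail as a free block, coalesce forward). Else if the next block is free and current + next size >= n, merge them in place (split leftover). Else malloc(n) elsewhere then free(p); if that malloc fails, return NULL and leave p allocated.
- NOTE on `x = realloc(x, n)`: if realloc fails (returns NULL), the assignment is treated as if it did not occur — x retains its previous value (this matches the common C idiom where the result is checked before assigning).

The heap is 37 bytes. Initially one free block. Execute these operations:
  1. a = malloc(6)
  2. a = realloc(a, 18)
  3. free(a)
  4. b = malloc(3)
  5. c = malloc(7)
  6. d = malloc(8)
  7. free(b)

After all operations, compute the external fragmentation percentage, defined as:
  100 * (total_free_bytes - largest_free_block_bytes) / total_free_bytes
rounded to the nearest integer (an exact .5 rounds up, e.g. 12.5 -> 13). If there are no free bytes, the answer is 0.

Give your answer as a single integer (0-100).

Op 1: a = malloc(6) -> a = 0; heap: [0-5 ALLOC][6-36 FREE]
Op 2: a = realloc(a, 18) -> a = 0; heap: [0-17 ALLOC][18-36 FREE]
Op 3: free(a) -> (freed a); heap: [0-36 FREE]
Op 4: b = malloc(3) -> b = 0; heap: [0-2 ALLOC][3-36 FREE]
Op 5: c = malloc(7) -> c = 3; heap: [0-2 ALLOC][3-9 ALLOC][10-36 FREE]
Op 6: d = malloc(8) -> d = 10; heap: [0-2 ALLOC][3-9 ALLOC][10-17 ALLOC][18-36 FREE]
Op 7: free(b) -> (freed b); heap: [0-2 FREE][3-9 ALLOC][10-17 ALLOC][18-36 FREE]
Free blocks: [3 19] total_free=22 largest=19 -> 100*(22-19)/22 = 300/22 ≈ 13.636 -> rounds to 14

Answer: 14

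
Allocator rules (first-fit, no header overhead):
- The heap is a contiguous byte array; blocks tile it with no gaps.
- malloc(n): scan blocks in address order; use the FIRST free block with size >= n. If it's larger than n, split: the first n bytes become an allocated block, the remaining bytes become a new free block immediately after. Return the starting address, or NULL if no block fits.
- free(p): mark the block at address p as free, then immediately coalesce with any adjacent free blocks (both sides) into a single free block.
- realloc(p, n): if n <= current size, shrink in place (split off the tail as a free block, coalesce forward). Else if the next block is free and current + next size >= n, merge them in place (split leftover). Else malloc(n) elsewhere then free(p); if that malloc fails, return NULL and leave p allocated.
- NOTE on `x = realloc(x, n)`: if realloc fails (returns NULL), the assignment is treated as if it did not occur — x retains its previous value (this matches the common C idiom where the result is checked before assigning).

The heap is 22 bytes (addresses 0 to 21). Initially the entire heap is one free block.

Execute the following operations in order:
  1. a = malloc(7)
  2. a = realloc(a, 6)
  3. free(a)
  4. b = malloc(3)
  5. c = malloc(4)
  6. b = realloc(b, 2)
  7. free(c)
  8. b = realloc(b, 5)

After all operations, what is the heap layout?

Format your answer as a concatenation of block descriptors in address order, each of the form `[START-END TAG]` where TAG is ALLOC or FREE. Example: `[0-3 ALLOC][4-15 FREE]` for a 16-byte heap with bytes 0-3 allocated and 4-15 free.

Op 1: a = malloc(7) -> a = 0; heap: [0-6 ALLOC][7-21 FREE]
Op 2: a = realloc(a, 6) -> a = 0; heap: [0-5 ALLOC][6-21 FREE]
Op 3: free(a) -> (freed a); heap: [0-21 FREE]
Op 4: b = malloc(3) -> b = 0; heap: [0-2 ALLOC][3-21 FREE]
Op 5: c = malloc(4) -> c = 3; heap: [0-2 ALLOC][3-6 ALLOC][7-21 FREE]
Op 6: b = realloc(b, 2) -> b = 0; heap: [0-1 ALLOC][2-2 FREE][3-6 ALLOC][7-21 FREE]
Op 7: free(c) -> (freed c); heap: [0-1 ALLOC][2-21 FREE]
Op 8: b = realloc(b, 5) -> b = 0; heap: [0-4 ALLOC][5-21 FREE]

Answer: [0-4 ALLOC][5-21 FREE]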